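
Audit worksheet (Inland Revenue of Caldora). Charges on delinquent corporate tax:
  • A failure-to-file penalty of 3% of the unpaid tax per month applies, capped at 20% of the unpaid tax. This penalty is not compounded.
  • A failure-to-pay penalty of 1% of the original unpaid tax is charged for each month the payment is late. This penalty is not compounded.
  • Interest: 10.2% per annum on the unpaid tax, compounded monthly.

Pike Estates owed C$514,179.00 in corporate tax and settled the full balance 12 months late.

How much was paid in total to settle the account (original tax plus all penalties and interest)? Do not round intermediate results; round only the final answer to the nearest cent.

Failure-to-file: 12 × 3% × C$514,179.00 = C$185,104.44, capped at 20% × C$514,179.00 = C$102,835.80
Failure-to-pay penalty = 1% × C$514,179.00 × 12 mo = C$61,701.48
Interest (10.2%/yr ÷ 12 = 0.85%/month): C$514,179.00 × ((1 + 0.0085)^12 − 1) = C$54,968.9369…
Total = C$514,179.00 + C$164,537.2800 + C$54,968.9369… = C$733,685.22

C$733,685.22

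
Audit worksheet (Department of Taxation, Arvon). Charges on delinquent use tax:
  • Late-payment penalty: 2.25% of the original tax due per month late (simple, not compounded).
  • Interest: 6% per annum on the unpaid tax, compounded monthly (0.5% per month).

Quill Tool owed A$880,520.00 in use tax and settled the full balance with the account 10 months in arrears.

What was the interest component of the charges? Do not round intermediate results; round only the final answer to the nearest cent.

Interest: A$880,520.00 × ((1 + 0.005)^10 − 1) = A$880,520.00 × 0.0511401… = A$45,029.9091…

A$45,029.91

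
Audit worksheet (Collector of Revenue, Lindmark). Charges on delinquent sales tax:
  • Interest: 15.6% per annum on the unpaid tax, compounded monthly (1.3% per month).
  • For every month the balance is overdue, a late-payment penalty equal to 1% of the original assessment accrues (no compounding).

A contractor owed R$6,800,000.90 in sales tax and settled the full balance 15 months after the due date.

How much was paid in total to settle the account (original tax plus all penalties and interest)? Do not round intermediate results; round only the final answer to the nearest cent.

Late-payment penalty: 15 × 1% × R$6,800,000.90 = R$1,020,000.14…
Interest: R$6,800,000.90 × ((1 + 0.013)^15 − 1) = R$6,800,000.90 × 0.2137848… = R$1,453,736.5626…
Total = R$6,800,000.90 + R$1,020,000.1350 + R$1,453,736.5626… = R$9,273,737.60

R$9,273,737.60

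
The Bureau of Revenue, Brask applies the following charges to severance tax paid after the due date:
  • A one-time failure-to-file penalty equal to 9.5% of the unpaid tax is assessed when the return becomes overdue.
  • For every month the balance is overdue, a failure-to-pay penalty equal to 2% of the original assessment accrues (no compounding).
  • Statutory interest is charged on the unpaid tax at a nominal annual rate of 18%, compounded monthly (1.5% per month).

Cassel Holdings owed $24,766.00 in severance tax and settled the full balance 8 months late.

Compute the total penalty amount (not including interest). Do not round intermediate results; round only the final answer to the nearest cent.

$6,315.33

Failure-to-file penalty: 9.5% × $24,766.00 = $2,352.77
Failure-to-pay penalty: 8 × 2% × $24,766.00 = $3,962.56
Total penalty = $2,352.77 + $3,962.56 = $6,315.33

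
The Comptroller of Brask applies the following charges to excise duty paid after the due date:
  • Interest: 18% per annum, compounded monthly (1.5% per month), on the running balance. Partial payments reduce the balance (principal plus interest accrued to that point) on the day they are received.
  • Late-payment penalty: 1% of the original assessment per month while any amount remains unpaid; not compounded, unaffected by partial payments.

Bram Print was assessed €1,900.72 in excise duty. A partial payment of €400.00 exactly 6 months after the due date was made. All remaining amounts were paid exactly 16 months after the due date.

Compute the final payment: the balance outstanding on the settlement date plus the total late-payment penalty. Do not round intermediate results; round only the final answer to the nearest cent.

€2,251.89

Balance at month 6: €1,900.7200 × (1 + 0.015)^6 = €2,078.3295…
After €400.00 payment: €2,078.3295… − €400.00 = €1,678.3295…
Balance at month 16: €1,678.3295… × (1 + 0.015)^10 = €1,947.7699…
Penalty: 16 × 1% × €1,900.72 = €304.12…
Final settlement = outstanding balance + penalty = €1,947.7699… + €304.12… = €2,251.89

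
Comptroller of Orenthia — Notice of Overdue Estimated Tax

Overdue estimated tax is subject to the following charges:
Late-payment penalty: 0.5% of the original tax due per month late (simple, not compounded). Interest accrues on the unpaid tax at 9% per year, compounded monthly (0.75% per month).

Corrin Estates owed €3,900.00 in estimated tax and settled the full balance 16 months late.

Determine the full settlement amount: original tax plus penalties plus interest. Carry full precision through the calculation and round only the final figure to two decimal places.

Late-payment penalty: 16 × 0.5% × €3,900.00 = €312.00
Interest: €3,900.00 × ((1 + 0.0075)^16 − 1) = €3,900.00 × 0.1269921… = €495.2692…
Total = €3,900.00 + €312.0000 + €495.2692… = €4,707.27

€4,707.27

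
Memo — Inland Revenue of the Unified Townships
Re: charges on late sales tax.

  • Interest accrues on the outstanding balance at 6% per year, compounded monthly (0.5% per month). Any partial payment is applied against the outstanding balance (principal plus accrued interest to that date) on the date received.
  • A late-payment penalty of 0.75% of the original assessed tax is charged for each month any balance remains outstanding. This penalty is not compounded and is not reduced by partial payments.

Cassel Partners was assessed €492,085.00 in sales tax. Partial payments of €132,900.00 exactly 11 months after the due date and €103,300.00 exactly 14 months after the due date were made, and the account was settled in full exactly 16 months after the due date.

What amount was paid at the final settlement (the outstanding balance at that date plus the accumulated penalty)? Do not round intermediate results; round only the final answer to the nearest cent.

Balance at month 11: €492,085.0000 × (1 + 0.005)^11 = €519,836.5433…
After €132,900.00 payment: €519,836.5433… − €132,900.00 = €386,936.5433…
Balance at month 14: €386,936.5433… × (1 + 0.005)^3 = €392,769.6601…
After €103,300.00 payment: €392,769.6601… − €103,300.00 = €289,469.6601…
Balance at month 16: €289,469.6601… × (1 + 0.005)^2 = €292,371.5934…
Penalty: 16 × 0.75% × €492,085.00 = €59,050.20
Final settlement = outstanding balance + penalty = €292,371.5934… + €59,050.20 = €351,421.79

€351,421.79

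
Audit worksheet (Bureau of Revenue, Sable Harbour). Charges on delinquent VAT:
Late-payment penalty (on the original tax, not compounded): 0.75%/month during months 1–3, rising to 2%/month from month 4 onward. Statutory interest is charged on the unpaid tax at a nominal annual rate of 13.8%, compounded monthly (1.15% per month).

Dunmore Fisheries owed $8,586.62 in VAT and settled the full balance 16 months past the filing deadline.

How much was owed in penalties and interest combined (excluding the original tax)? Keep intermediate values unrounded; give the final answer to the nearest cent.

Penalty, months 1–3: 3 × 0.75% × $8,586.62 = $193.20…
Penalty, months 4–16: 13 × 2% × $8,586.62 = $2,232.52…
Interest: $8,586.62 × ((1 + 0.0115)^16 − 1) = $8,586.62 × 0.2007544… = $1,723.8019…
Penalties + interest = $2,425.7202… + $1,723.8019… = $4,149.52

$4,149.52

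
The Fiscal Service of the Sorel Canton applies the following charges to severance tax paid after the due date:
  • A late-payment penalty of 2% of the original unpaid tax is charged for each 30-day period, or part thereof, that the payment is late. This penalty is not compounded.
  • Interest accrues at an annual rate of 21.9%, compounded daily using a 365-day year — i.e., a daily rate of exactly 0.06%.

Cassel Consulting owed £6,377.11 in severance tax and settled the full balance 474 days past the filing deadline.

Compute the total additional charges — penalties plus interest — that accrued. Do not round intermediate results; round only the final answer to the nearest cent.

£4,137.79

Penalty periods: ⌈474/30⌉ = 16; penalty = 16 × 2% × £6,377.11 = £2,040.68…
Interest: £6,377.11 × ((1 + 0.0006)^474 − 1) = £6,377.11 × 0.32885107… = £2,097.1195…
Penalties + interest = £2,040.6752 + £2,097.1195… = £4,137.79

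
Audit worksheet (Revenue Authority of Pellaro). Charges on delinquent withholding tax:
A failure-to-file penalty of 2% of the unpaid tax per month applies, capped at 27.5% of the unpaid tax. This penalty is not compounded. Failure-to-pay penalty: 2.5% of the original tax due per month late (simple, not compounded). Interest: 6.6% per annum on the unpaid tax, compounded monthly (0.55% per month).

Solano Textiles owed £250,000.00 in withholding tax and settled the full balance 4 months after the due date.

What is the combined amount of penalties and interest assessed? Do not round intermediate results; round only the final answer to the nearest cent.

£50,545.54

Failure-to-file: 4 × 2% × £250,000.00 = £20,000.00 (under the 27.5% cap)
Failure-to-pay penalty: 4 × 2.5% × £250,000.00 = £25,000.00
Interest: £250,000.00 × ((1 + 0.0055)^4 − 1) = £250,000.00 × 0.0221822… = £5,545.5416…
Penalties + interest = £45,000.0000 + £5,545.5416… = £50,545.54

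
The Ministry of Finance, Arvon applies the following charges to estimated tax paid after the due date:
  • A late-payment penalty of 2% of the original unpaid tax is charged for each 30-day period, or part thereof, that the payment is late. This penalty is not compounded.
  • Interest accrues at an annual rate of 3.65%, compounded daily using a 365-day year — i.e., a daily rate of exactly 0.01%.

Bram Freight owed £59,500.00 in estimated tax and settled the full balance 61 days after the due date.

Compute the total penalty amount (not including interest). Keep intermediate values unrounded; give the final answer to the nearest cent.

£3,570.00

Penalty periods: ⌈61/30⌉ = 3; penalty = 3 × 2% × £59,500.00 = £3,570.00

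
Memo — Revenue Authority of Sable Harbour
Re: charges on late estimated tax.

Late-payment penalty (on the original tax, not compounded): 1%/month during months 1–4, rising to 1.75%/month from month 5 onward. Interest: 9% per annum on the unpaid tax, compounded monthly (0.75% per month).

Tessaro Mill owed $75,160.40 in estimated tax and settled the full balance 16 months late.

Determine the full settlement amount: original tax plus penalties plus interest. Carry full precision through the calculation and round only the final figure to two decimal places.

$103,495.28

Penalty, months 1–4: 4 × 1% × $75,160.40 = $3,006.42…
Penalty, months 5–16: 12 × 1.75% × $75,160.40 = $15,783.68…
Interest: $75,160.40 × ((1 + 0.0075)^16 − 1) = $75,160.40 × 0.1269921… = $9,544.7781…
Total = $75,160.40 + $18,790.1000 + $9,544.7781… = $103,495.28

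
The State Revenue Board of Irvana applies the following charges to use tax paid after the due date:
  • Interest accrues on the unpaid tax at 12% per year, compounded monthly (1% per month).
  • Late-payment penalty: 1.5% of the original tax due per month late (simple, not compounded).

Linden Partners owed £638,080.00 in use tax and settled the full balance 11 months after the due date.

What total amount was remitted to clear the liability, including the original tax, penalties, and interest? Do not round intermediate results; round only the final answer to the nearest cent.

£817,168.86

Late-payment penalty: 11 × 1.5% × £638,080.00 = £105,283.20
Interest: £638,080.00 × ((1 + 0.01)^11 − 1) = £638,080.00 × 0.1156683… = £73,805.6586…
Total = £638,080.00 + £105,283.2000 + £73,805.6586… = £817,168.86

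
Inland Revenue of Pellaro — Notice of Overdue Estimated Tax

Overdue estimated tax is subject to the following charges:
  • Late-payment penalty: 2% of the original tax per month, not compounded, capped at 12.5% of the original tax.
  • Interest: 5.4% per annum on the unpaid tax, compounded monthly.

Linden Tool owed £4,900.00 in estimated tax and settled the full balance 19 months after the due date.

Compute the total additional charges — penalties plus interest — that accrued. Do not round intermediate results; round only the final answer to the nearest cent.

Penalty (uncapped): 19 × 2% × £4,900.00 = £1,862.00; cap = 12.5% × £4,900.00 = £612.50 → penalty = £612.50
Interest (5.4%/yr ÷ 12 = 0.45%/month): £4,900.00 × ((1 + 0.0045)^19 − 1) = £436.3580…
Penalties + interest = £612.5000 + £436.3580… = £1,048.86

£1,048.86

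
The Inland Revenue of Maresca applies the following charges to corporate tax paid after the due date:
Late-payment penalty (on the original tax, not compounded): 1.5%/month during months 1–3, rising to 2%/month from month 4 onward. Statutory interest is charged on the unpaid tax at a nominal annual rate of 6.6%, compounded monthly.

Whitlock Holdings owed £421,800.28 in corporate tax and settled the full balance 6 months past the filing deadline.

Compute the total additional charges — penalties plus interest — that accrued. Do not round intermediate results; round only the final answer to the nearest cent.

Penalty, months 1–3: 3 × 1.5% × £421,800.28 = £18,981.01…
Penalty, months 4–6: 3 × 2% × £421,800.28 = £25,308.02…
Interest (6.6%/yr ÷ 12 = 0.55%/month): £421,800.28 × ((1 + 0.0055)^6 − 1) = £14,112.2105…
Penalties + interest = £44,289.0294 + £14,112.2105… = £58,401.24

£58,401.24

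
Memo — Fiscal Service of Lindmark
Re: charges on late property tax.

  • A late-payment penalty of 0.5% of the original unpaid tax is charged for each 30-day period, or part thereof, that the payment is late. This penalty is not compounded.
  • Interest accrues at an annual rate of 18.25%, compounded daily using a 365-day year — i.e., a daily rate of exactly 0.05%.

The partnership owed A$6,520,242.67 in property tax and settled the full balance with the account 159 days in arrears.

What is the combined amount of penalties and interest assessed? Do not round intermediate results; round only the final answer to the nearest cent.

A$734,988.14

Penalty periods: ⌈159/30⌉ = 6; penalty = 6 × 0.5% × A$6,520,242.67 = A$195,607.28…
Interest: A$6,520,242.67 × ((1 + 0.0005)^159 − 1) = A$6,520,242.67 × 0.08272405… = A$539,380.8633…
Penalties + interest = A$195,607.2801 + A$539,380.8633… = A$734,988.14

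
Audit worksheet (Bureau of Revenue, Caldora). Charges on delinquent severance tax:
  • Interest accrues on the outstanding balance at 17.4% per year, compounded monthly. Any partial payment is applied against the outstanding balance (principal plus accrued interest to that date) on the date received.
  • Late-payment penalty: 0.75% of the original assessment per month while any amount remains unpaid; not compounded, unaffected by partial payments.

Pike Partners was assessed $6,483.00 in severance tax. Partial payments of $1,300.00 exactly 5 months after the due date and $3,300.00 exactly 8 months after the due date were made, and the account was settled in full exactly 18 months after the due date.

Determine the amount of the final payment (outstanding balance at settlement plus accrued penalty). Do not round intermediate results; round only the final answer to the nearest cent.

Monthly rate = 17.4% ÷ 12 = 1.45%
Balance at month 5: $6,483.0000 × (1 + 0.0145)^5 = $6,966.8471…
After $1,300.00 payment: $6,966.8471… − $1,300.00 = $5,666.8471…
Balance at month 8: $5,666.8471… × (1 + 0.0145)^3 = $5,916.9466…
After $3,300.00 payment: $5,916.9466… − $3,300.00 = $2,616.9466…
Balance at month 18: $2,616.9466… × (1 + 0.0145)^10 = $3,022.1455…
Penalty: 18 × 0.75% × $6,483.00 = $875.21…
Final settlement = outstanding balance + penalty = $3,022.1455… + $875.21… = $3,897.35

$3,897.35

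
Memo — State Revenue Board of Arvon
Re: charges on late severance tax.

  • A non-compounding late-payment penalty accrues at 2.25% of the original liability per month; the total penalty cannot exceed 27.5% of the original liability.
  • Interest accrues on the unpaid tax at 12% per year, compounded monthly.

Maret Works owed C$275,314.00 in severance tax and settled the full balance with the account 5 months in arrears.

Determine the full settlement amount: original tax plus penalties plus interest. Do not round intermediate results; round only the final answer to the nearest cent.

C$320,330.61

Penalty: 5 × 2.25% × C$275,314.00 = C$30,972.83… (below the 27.5% cap of C$75,711.35)
Interest (12%/yr ÷ 12 = 1%/month): C$275,314.00 × ((1 + 0.01)^5 − 1) = C$14,043.7809…
Total = C$275,314.00 + C$30,972.8250 + C$14,043.7809… = C$320,330.61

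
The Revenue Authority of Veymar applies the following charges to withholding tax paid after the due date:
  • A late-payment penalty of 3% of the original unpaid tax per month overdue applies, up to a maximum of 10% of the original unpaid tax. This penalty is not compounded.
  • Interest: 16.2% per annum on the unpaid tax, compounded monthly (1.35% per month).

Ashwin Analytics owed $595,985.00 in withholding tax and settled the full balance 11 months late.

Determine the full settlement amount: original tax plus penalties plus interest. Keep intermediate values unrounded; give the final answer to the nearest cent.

$750,309.88

Penalty (uncapped): 11 × 3% × $595,985.00 = $196,675.05; cap = 10% × $595,985.00 = $59,598.50 → penalty = $59,598.50
Interest: $595,985.00 × ((1 + 0.0135)^11 − 1) = $595,985.00 × 0.1589409… = $94,726.3821…
Total = $595,985.00 + $59,598.5000 + $94,726.3821… = $750,309.88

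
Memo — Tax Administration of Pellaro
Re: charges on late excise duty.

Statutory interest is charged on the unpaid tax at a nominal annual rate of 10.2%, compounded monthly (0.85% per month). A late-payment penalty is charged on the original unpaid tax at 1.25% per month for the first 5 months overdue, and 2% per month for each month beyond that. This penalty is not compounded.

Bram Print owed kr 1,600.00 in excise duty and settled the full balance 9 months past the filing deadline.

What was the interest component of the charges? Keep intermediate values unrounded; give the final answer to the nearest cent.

Interest: kr 1,600.00 × ((1 + 0.0085)^9 − 1) = kr 1,600.00 × 0.0791532… = kr 126.6452…

kr 126.65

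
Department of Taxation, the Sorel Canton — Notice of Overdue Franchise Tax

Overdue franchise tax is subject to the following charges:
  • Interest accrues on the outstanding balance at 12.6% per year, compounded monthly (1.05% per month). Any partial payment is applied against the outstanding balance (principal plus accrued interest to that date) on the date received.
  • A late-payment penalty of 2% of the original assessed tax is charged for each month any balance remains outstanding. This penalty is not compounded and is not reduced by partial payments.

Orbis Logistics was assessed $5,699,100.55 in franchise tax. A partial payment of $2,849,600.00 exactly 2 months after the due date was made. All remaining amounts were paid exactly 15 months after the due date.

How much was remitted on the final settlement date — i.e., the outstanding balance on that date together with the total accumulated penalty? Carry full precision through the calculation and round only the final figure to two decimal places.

$5,111,467.65

Balance at month 2: $5,699,100.5500 × (1 + 0.0105)^2 = $5,819,409.9874…
After $2,849,600.00 payment: $5,819,409.9874… − $2,849,600.00 = $2,969,809.9874…
Balance at month 15: $2,969,809.9874… × (1 + 0.0105)^13 = $3,401,737.4835…
Penalty: 15 × 2% × $5,699,100.55 = $1,709,730.17…
Final settlement = outstanding balance + penalty = $3,401,737.4835… + $1,709,730.17… = $5,111,467.65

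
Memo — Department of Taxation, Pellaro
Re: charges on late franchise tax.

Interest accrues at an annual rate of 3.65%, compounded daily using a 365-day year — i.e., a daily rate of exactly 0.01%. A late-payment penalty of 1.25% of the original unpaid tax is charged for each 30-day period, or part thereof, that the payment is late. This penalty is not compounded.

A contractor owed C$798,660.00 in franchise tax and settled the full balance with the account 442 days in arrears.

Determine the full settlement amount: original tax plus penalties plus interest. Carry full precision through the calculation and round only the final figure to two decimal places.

Penalty periods: ⌈442/30⌉ = 15; penalty = 15 × 1.25% × C$798,660.00 = C$149,748.75
Interest: C$798,660.00 × ((1 + 0.0001)^442 − 1) = C$798,660.00 × 0.04518906… = C$36,090.6967…
Total = C$798,660.00 + C$149,748.7500 + C$36,090.6967… = C$984,499.45

C$984,499.45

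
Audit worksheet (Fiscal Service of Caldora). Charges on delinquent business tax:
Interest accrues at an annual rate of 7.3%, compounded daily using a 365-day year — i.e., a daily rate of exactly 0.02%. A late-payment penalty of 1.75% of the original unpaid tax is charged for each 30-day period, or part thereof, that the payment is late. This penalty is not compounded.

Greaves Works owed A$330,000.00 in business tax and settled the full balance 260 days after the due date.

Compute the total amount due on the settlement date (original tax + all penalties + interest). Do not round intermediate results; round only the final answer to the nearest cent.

Penalty periods: ⌈260/30⌉ = 9; penalty = 9 × 1.75% × A$330,000.00 = A$51,975.00
Interest: A$330,000.00 × ((1 + 0.0002)^260 − 1) = A$330,000.00 × 0.05337027… = A$17,612.1877…
Total = A$330,000.00 + A$51,975.0000 + A$17,612.1877… = A$399,587.19

A$399,587.19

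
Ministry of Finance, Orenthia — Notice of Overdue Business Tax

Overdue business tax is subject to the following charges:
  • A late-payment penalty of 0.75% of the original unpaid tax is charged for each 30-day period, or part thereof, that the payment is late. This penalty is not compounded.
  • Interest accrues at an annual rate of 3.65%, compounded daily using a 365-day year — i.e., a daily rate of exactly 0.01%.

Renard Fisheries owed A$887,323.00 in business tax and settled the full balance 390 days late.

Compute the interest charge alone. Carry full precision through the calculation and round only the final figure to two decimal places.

A$35,287.47

Interest: A$887,323.00 × ((1 + 0.0001)^390 − 1) = A$887,323.00 × 0.03976846… = A$35,287.4659…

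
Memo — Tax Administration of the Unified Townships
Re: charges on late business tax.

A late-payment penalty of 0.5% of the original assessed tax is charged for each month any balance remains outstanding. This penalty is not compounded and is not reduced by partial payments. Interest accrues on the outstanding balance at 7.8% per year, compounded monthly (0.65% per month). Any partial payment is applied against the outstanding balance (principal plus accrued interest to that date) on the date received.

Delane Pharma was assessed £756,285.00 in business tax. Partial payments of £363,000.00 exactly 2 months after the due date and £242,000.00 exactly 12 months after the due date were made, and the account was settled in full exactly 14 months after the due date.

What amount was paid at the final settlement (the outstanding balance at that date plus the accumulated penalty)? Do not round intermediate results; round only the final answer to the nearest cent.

Balance at month 2: £756,285.0000 × (1 + 0.0065)^2 = £766,148.6580…
After £363,000.00 payment: £766,148.6580… − £363,000.00 = £403,148.6580…
Balance at month 12: £403,148.6580… × (1 + 0.0065)^10 = £430,133.2453…
After £242,000.00 payment: £430,133.2453… − £242,000.00 = £188,133.2453…
Balance at month 14: £188,133.2453… × (1 + 0.0065)^2 = £190,586.9261…
Penalty: 14 × 0.5% × £756,285.00 = £52,939.95
Final settlement = outstanding balance + penalty = £190,586.9261… + £52,939.95 = £243,526.88

£243,526.88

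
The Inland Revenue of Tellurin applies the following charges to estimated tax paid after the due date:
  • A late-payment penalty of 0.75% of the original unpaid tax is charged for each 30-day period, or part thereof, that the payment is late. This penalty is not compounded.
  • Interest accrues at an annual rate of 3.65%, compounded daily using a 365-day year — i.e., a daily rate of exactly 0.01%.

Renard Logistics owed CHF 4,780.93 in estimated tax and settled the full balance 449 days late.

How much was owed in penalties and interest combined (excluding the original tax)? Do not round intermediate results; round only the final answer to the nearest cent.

CHF 757.40

Penalty periods: ⌈449/30⌉ = 15; penalty = 15 × 0.75% × CHF 4,780.93 = CHF 537.85…
Interest: CHF 4,780.93 × ((1 + 0.0001)^449 − 1) = CHF 4,780.93 × 0.04592091… = CHF 219.5447…
Penalties + interest = CHF 537.8546… + CHF 219.5447… = CHF 757.40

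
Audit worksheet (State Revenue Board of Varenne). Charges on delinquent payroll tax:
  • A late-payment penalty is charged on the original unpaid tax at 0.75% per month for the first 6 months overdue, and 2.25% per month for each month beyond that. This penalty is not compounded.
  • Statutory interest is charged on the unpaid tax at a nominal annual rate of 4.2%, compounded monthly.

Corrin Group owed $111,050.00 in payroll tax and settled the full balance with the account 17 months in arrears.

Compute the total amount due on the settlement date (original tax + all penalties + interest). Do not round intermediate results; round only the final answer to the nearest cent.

Penalty, months 1–6: 6 × 0.75% × $111,050.00 = $4,997.25
Penalty, months 7–17: 11 × 2.25% × $111,050.00 = $27,484.88…
Interest (4.2%/yr ÷ 12 = 0.35%/month): $111,050.00 × ((1 + 0.0035)^17 − 1) = $6,795.7620…
Total = $111,050.00 + $32,482.1250 + $6,795.7620… = $150,327.89

$150,327.89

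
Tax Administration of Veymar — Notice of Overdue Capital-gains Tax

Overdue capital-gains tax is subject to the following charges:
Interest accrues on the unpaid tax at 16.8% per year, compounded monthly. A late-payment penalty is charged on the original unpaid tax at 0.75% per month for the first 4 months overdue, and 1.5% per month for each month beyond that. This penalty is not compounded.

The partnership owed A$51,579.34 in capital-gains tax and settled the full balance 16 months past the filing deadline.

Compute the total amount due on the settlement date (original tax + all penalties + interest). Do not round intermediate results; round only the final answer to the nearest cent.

Penalty, months 1–4: 4 × 0.75% × A$51,579.34 = A$1,547.38…
Penalty, months 5–16: 12 × 1.5% × A$51,579.34 = A$9,284.28…
Interest (16.8%/yr ÷ 12 = 1.4%/month): A$51,579.34 × ((1 + 0.014)^16 − 1) = A$12,849.9077…
Total = A$51,579.34 + A$10,831.6614 + A$12,849.9077… = A$75,260.91

A$75,260.91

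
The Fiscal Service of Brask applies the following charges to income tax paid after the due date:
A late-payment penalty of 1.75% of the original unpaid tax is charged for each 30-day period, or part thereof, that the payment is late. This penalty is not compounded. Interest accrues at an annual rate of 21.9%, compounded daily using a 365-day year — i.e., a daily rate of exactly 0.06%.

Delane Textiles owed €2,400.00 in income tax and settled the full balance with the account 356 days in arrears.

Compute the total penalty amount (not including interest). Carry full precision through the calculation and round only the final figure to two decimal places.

€504.00

Penalty periods: ⌈356/30⌉ = 12; penalty = 12 × 1.75% × €2,400.00 = €504.00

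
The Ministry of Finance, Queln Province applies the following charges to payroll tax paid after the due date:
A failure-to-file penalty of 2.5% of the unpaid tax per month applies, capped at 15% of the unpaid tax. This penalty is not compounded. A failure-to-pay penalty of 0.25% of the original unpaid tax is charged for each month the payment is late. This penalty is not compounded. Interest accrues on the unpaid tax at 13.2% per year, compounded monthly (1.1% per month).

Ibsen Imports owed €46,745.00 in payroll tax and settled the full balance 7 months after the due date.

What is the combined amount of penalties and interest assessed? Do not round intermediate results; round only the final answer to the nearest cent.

Failure-to-file: 7 × 2.5% × €46,745.00 = €8,180.38…, capped at 15% × €46,745.00 = €7,011.75
Failure-to-pay penalty = 0.25% × €46,745.00 × 7 mo = €818.04…
Interest: €46,745.00 × ((1 + 0.011)^7 − 1) = €46,745.00 × 0.0795881… = €3,720.3458…
Penalties + interest = €7,829.7875 + €3,720.3458… = €11,550.13

€11,550.13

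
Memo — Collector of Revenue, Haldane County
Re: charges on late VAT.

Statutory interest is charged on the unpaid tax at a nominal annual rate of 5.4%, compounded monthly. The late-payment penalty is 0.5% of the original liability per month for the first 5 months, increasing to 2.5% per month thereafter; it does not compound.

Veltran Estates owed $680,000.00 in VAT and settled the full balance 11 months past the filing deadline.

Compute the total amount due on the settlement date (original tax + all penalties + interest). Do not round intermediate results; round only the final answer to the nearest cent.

Penalty, months 1–5: 5 × 0.5% × $680,000.00 = $17,000.00
Penalty, months 6–11: 6 × 2.5% × $680,000.00 = $102,000.00
Interest (5.4%/yr ÷ 12 = 0.45%/month): $680,000.00 × ((1 + 0.0045)^11 − 1) = $34,427.6668…
Total = $680,000.00 + $119,000.0000 + $34,427.6668… = $833,427.67

$833,427.67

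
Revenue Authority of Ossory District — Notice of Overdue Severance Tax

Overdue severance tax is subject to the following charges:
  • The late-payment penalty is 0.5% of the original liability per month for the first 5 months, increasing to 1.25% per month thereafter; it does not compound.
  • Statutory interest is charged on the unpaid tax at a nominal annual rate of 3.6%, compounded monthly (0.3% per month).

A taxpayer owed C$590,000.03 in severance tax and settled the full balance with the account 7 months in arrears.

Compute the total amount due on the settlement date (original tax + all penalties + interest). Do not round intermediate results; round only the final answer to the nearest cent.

C$632,002.10

Penalty, months 1–5: 5 × 0.5% × C$590,000.03 = C$14,750.00…
Penalty, months 6–7: 2 × 1.25% × C$590,000.03 = C$14,750.00…
Interest: C$590,000.03 × ((1 + 0.003)^7 − 1) = C$590,000.03 × 0.0211899… = C$12,502.0699…
Total = C$590,000.03 + C$29,500.0015 + C$12,502.0699… = C$632,002.10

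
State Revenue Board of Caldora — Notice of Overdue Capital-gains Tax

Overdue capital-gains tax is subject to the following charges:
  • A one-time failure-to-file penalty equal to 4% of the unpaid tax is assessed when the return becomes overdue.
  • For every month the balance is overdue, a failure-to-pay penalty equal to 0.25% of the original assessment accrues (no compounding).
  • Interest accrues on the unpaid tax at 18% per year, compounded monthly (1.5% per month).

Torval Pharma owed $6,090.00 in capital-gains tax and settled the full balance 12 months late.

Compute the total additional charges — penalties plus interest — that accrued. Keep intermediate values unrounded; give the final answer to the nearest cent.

Failure-to-file penalty: 4% × $6,090.00 = $243.60
Failure-to-pay penalty = 0.25% × $6,090.00 × 12 mo = $182.70
Interest: $6,090.00 × ((1 + 0.015)^12 − 1) = $6,090.00 × 0.1956182… = $1,191.3147…
Penalties + interest = $426.3000 + $1,191.3147… = $1,617.61

$1,617.61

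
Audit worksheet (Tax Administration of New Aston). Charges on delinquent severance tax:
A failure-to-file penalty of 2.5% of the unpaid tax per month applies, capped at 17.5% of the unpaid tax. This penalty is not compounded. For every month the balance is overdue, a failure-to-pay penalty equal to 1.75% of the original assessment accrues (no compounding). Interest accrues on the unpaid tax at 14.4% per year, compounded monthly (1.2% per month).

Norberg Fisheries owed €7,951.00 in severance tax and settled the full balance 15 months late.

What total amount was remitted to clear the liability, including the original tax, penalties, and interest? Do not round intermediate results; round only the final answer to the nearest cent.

Failure-to-file: 15 × 2.5% × €7,951.00 = €2,981.63…, capped at 17.5% × €7,951.00 = €1,391.43…
Failure-to-pay penalty = 1.75% × €7,951.00 × 15 mo = €2,087.14…
Interest: €7,951.00 × ((1 + 0.012)^15 − 1) = €7,951.00 × 0.1959353… = €1,557.8816…
Total = €7,951.00 + €3,478.5625 + €1,557.8816… = €12,987.44

€12,987.44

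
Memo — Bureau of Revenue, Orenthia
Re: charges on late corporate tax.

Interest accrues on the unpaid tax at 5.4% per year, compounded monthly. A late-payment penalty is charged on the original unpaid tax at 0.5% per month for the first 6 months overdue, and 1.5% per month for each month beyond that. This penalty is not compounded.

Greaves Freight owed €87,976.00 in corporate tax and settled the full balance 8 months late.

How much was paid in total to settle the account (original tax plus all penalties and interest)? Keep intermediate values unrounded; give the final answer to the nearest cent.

€96,472.03

Penalty, months 1–6: 6 × 0.5% × €87,976.00 = €2,639.28
Penalty, months 7–8: 2 × 1.5% × €87,976.00 = €2,639.28
Interest (5.4%/yr ÷ 12 = 0.45%/month): €87,976.00 × ((1 + 0.0045)^8 − 1) = €3,217.4699…
Total = €87,976.00 + €5,278.5600 + €3,217.4699… = €96,472.03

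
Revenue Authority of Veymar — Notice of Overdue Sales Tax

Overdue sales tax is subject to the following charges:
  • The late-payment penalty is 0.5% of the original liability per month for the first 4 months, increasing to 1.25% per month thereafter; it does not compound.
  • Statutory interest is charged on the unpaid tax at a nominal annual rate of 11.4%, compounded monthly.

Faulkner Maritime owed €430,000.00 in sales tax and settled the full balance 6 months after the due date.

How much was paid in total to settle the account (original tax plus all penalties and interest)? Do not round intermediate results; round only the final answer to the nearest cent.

€474,449.54

Penalty, months 1–4: 4 × 0.5% × €430,000.00 = €8,600.00
Penalty, months 5–6: 2 × 1.25% × €430,000.00 = €10,750.00
Interest (11.4%/yr ÷ 12 = 0.95%/month): €430,000.00 × ((1 + 0.0095)^6 − 1) = €25,099.5387…
Total = €430,000.00 + €19,350.0000 + €25,099.5387… = €474,449.54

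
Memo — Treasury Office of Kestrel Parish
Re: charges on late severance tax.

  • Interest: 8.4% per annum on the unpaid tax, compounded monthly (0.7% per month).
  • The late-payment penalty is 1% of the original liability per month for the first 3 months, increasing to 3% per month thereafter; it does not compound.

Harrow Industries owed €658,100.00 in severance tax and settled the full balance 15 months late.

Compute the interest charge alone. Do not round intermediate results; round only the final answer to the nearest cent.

Interest: €658,100.00 × ((1 + 0.007)^15 − 1) = €658,100.00 × 0.1103044… = €72,591.3213…

€72,591.32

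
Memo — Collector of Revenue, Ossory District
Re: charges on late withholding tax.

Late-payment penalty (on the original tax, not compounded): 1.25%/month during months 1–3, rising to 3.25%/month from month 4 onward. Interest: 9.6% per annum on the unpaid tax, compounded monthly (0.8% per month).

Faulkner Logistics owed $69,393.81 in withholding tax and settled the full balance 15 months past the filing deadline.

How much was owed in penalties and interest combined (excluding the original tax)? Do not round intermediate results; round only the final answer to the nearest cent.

Penalty, months 1–3: 3 × 1.25% × $69,393.81 = $2,602.27…
Penalty, months 4–15: 12 × 3.25% × $69,393.81 = $27,063.59…
Interest: $69,393.81 × ((1 + 0.008)^15 − 1) = $69,393.81 × 0.1269587… = $8,810.1445…
Penalties + interest = $29,665.8538… + $8,810.1445… = $38,476.00

$38,476.00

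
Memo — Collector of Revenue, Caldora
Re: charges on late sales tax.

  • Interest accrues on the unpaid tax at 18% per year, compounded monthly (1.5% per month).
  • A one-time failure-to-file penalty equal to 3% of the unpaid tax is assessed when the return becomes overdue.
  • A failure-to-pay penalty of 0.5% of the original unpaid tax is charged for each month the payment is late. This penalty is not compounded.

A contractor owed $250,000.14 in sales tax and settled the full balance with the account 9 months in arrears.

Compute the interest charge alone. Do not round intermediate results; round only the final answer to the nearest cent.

Interest: $250,000.14 × ((1 + 0.015)^9 − 1) = $250,000.14 × 0.1433900… = $35,847.5139…

$35,847.51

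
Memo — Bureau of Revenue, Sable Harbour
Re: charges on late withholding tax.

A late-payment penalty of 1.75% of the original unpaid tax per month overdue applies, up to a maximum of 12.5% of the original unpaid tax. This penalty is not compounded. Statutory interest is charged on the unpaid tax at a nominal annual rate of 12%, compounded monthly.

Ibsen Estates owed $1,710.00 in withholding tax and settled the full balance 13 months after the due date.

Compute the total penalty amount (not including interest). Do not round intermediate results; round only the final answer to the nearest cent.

$213.75

Penalty (uncapped): 13 × 1.75% × $1,710.00 = $389.03…; cap = 12.5% × $1,710.00 = $213.75 → penalty = $213.75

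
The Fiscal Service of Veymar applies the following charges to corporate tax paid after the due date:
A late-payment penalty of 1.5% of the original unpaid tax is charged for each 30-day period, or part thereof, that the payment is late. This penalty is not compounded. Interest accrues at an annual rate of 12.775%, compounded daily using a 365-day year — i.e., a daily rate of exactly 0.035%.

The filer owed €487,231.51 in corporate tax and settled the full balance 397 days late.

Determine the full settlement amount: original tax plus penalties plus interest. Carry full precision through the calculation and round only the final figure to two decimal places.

Penalty periods: ⌈397/30⌉ = 14; penalty = 14 × 1.5% × €487,231.51 = €102,318.62…
Interest: €487,231.51 × ((1 + 0.00035)^397 − 1) = €487,231.51 × 0.14903871… = €72,616.3563…
Total = €487,231.51 + €102,318.6171 + €72,616.3563… = €662,166.48

€662,166.48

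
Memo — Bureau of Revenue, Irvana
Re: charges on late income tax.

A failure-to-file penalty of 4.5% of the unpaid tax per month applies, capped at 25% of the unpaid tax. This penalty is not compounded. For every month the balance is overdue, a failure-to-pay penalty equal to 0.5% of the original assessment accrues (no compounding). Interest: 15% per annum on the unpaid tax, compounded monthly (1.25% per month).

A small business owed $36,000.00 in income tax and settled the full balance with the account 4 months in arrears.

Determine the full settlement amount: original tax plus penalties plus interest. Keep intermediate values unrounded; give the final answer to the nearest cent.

Failure-to-file: 4 × 4.5% × $36,000.00 = $6,480.00 (under the 25% cap)
Failure-to-pay penalty = 0.5% × $36,000.00 × 4 mo = $720.00
Interest: $36,000.00 × ((1 + 0.0125)^4 − 1) = $36,000.00 × 0.0509453… = $1,834.0321…
Total = $36,000.00 + $7,200.0000 + $1,834.0321… = $45,034.03

$45,034.03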